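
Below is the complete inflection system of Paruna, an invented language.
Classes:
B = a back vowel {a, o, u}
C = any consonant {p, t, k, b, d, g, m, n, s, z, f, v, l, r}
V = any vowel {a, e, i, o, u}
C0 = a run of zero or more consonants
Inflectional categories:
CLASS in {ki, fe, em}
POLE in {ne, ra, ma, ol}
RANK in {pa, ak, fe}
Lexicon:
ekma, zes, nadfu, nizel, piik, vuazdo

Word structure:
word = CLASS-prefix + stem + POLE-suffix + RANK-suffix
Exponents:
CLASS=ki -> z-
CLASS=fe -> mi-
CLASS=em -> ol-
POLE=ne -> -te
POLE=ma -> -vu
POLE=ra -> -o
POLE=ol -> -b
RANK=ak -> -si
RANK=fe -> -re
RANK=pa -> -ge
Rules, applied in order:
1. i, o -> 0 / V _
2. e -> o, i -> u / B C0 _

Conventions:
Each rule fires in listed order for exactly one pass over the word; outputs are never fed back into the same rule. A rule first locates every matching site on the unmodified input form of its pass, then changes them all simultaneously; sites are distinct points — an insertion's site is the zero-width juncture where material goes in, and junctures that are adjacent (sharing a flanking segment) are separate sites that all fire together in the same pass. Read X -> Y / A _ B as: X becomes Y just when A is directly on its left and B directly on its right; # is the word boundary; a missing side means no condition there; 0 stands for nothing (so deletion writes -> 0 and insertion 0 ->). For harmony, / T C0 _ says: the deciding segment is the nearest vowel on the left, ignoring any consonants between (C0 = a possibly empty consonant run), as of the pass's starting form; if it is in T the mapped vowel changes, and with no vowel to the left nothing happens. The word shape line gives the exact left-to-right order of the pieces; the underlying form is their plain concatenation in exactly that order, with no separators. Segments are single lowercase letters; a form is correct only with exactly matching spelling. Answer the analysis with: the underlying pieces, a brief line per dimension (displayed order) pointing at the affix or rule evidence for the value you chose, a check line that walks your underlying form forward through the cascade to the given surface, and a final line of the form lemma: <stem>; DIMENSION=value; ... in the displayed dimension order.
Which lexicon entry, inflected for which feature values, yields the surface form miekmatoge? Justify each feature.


underlying: mi-ekma-te-ge
CLASS=fe - signalled by the affix mi-
POLE=ne - signalled by the affix -te
RANK=pa - signalled by the affix -ge
check: miekmatege -> miekmatege -> miekmatoge
lemma: ekma; CLASS=fe; POLE=ne; RANK=pa


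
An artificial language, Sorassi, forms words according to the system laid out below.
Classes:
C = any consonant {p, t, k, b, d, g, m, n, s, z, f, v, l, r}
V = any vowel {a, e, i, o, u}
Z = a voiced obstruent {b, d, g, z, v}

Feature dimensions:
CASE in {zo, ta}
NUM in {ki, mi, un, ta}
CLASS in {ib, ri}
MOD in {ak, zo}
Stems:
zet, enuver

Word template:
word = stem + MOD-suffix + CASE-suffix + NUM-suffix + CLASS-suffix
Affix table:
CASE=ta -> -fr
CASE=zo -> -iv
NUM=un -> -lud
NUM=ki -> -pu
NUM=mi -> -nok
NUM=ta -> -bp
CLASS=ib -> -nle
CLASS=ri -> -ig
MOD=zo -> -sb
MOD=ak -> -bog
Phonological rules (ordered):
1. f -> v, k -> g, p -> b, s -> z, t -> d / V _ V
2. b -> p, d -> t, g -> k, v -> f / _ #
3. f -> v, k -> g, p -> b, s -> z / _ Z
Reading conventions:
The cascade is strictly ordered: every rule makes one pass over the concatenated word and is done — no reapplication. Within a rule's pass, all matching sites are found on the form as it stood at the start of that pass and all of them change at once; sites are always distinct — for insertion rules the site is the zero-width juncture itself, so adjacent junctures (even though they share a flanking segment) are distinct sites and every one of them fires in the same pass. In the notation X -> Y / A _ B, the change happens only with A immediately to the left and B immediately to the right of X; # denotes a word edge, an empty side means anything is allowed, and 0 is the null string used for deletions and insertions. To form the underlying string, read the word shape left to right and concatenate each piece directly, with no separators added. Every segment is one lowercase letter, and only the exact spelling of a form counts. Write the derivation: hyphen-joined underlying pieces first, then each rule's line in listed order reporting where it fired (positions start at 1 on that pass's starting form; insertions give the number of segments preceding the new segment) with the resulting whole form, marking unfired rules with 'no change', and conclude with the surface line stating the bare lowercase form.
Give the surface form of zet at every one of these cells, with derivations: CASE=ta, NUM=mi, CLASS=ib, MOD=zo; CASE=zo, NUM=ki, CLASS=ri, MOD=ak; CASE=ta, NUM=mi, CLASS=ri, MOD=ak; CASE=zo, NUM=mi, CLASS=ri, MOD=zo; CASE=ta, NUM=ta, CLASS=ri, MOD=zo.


cell CASE=ta, NUM=mi, CLASS=ib, MOD=zo:
underlying: zet-sb-fr-nok-nle
1. f -> v, k -> g, p -> b, s -> z, t -> d / V _ V: no change
2. b -> p, d -> t, g -> k, v -> f / _ #: no change
3. f -> v, k -> g, p -> b, s -> z / _ Z: fires at position(s) 4: zetzbfrnoknle
surface: zetzbfrnoknle

cell CASE=zo, NUM=ki, CLASS=ri, MOD=ak:
underlying: zet-bog-iv-pu-ig
1. f -> v, k -> g, p -> b, s -> z, t -> d / V _ V: no change
2. b -> p, d -> t, g -> k, v -> f / _ #: fires at position(s) 12: zetbogivpuik
3. f -> v, k -> g, p -> b, s -> z / _ Z: no change
surface: zetbogivpuik

cell CASE=ta, NUM=mi, CLASS=ri, MOD=ak:
underlying: zet-bog-fr-nok-ig
1. f -> v, k -> g, p -> b, s -> z, t -> d / V _ V: fires at position(s) 11: zetbogfrnogig
2. b -> p, d -> t, g -> k, v -> f / _ #: fires at position(s) 13: zetbogfrnogik
3. f -> v, k -> g, p -> b, s -> z / _ Z: no change
surface: zetbogfrnogik

cell CASE=zo, NUM=mi, CLASS=ri, MOD=zo:
underlying: zet-sb-iv-nok-ig
1. f -> v, k -> g, p -> b, s -> z, t -> d / V _ V: fires at position(s) 10: zetsbivnogig
2. b -> p, d -> t, g -> k, v -> f / _ #: fires at position(s) 12: zetsbivnogik
3. f -> v, k -> g, p -> b, s -> z / _ Z: fires at position(s) 4: zetzbivnogik
surface: zetzbivnogik

cell CASE=ta, NUM=ta, CLASS=ri, MOD=zo:
underlying: zet-sb-fr-bp-ig
1. f -> v, k -> g, p -> b, s -> z, t -> d / V _ V: no change
2. b -> p, d -> t, g -> k, v -> f / _ #: fires at position(s) 11: zetsbfrbpik
3. f -> v, k -> g, p -> b, s -> z / _ Z: fires at position(s) 4: zetzbfrbpik
surface: zetzbfrbpik


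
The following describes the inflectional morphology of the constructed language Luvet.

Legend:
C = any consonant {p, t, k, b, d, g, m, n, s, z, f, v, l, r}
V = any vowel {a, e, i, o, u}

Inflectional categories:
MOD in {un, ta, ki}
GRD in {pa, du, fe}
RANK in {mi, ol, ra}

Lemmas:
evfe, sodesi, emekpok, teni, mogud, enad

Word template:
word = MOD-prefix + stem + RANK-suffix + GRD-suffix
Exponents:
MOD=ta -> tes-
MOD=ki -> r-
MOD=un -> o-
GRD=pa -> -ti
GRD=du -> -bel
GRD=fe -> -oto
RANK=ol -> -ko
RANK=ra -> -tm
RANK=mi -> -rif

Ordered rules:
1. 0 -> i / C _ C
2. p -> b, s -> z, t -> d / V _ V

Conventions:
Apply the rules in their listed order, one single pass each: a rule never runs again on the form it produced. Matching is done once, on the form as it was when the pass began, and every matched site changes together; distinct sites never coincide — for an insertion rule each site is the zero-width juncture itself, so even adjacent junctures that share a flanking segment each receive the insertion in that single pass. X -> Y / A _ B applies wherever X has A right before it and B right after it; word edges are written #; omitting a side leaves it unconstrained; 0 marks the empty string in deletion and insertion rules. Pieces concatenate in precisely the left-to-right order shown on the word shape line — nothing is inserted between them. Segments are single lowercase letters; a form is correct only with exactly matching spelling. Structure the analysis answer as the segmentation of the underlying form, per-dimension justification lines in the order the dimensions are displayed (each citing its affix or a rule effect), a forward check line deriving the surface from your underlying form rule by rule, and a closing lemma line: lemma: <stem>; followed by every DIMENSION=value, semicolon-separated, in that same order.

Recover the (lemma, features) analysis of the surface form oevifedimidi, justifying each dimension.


underlying: o-evfe-tm-ti
MOD=un - signalled by the affix o-
GRD=pa - signalled by the affix -ti
RANK=ra - signalled by the affix -tm
check: oevfetmti -> oevifetimiti -> oevifedimidi
lemma: evfe; MOD=un; GRD=pa; RANK=ra


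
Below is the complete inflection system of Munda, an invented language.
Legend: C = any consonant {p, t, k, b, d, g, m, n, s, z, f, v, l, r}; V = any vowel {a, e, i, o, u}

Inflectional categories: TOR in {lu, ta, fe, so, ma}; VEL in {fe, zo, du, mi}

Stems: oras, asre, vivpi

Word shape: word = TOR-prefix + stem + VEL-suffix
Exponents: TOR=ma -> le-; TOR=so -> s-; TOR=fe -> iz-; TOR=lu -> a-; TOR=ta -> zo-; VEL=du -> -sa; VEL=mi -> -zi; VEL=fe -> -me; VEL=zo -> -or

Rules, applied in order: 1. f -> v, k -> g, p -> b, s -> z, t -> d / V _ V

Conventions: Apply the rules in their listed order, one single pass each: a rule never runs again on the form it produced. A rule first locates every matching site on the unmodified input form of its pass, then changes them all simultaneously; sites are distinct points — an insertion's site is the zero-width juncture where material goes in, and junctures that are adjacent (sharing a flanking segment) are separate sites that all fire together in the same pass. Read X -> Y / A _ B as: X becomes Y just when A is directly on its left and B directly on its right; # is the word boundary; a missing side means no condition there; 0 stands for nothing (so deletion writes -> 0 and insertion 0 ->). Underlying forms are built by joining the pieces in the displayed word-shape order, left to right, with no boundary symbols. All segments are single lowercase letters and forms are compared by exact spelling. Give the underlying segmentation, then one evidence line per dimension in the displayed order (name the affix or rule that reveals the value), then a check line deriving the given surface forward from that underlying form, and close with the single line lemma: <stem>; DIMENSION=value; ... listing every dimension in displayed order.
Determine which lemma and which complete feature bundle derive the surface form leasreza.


underlying: le-asre-sa
TOR=ma - signalled by the affix le-
VEL=du - signalled by the affix -sa
check: leasresa -> leasreza
lemma: asre; TOR=ma; VEL=du


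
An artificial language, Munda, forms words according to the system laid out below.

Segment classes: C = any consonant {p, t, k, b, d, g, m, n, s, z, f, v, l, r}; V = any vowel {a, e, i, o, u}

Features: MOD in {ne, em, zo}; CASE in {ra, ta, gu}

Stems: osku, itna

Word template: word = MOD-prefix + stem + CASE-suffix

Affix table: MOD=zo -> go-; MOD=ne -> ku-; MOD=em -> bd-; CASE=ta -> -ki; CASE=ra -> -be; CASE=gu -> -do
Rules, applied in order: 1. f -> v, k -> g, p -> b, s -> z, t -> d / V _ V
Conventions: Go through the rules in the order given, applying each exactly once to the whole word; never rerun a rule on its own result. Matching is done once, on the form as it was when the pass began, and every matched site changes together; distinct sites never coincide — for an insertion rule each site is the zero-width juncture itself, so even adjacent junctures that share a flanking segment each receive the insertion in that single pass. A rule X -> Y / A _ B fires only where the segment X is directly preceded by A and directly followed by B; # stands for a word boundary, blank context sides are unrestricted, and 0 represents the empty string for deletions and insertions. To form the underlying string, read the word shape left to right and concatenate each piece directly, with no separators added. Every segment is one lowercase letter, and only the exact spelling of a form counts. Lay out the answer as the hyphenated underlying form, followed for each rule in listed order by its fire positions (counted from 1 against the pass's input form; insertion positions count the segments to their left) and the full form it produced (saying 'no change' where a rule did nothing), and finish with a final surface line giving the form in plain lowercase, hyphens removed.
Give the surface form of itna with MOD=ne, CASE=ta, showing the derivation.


underlying: ku-itna-ki
1. f -> v, k -> g, p -> b, s -> z, t -> d / V _ V: fires at position(s) 7: kuitnagi
surface: kuitnagi


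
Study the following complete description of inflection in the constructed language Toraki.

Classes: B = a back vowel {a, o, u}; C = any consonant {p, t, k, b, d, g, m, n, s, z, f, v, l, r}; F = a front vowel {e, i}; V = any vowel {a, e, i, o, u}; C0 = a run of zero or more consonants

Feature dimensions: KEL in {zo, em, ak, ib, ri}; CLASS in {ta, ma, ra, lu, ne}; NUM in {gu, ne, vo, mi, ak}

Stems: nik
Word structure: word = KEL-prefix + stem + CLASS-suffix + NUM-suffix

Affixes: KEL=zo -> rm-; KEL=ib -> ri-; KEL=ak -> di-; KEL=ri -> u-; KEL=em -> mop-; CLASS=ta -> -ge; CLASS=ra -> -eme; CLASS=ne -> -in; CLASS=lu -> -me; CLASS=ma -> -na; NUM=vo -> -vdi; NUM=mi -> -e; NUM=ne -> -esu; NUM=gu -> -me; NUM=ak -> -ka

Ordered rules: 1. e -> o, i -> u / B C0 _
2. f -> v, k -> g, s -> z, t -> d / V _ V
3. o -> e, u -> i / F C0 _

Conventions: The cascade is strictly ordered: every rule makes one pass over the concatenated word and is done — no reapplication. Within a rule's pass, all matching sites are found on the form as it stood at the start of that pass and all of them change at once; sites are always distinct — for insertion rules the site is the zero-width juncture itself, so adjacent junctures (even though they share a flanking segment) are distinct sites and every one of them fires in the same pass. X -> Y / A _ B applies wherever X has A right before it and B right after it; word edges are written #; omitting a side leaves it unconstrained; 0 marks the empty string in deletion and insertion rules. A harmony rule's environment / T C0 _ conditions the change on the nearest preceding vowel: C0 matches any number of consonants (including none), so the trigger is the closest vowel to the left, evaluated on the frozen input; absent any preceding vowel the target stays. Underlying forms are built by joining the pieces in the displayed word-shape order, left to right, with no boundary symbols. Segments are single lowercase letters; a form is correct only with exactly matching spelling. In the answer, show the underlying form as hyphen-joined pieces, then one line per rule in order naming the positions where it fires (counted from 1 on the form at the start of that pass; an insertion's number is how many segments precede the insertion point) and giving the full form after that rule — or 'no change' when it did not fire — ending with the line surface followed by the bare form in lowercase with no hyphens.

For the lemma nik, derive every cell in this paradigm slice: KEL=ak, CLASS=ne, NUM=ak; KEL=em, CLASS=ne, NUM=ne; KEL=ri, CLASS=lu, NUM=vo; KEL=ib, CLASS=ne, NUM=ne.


cell KEL=ak, CLASS=ne, NUM=ak:
underlying: di-nik-in-ka
1. e -> o, i -> u / B C0 _: no change
2. f -> v, k -> g, s -> z, t -> d / V _ V: fires at position(s) 5: diniginka
3. o -> e, u -> i / F C0 _: no change
surface: diniginka

cell KEL=em, CLASS=ne, NUM=ne:
underlying: mop-nik-in-esu
1. e -> o, i -> u / B C0 _: fires at position(s) 5: mopnukinesu
2. f -> v, k -> g, s -> z, t -> d / V _ V: fires at position(s) 6, 10: mopnuginezu
3. o -> e, u -> i / F C0 _: fires at position(s) 11: mopnuginezi
surface: mopnuginezi

cell KEL=ri, CLASS=lu, NUM=vo:
underlying: u-nik-me-vdi
1. e -> o, i -> u / B C0 _: fires at position(s) 3: unukmevdi
2. f -> v, k -> g, s -> z, t -> d / V _ V: no change
3. o -> e, u -> i / F C0 _: no change
surface: unukmevdi

cell KEL=ib, CLASS=ne, NUM=ne:
underlying: ri-nik-in-esu
1. e -> o, i -> u / B C0 _: no change
2. f -> v, k -> g, s -> z, t -> d / V _ V: fires at position(s) 5, 9: riniginezu
3. o -> e, u -> i / F C0 _: fires at position(s) 10: riniginezi
surface: riniginezi


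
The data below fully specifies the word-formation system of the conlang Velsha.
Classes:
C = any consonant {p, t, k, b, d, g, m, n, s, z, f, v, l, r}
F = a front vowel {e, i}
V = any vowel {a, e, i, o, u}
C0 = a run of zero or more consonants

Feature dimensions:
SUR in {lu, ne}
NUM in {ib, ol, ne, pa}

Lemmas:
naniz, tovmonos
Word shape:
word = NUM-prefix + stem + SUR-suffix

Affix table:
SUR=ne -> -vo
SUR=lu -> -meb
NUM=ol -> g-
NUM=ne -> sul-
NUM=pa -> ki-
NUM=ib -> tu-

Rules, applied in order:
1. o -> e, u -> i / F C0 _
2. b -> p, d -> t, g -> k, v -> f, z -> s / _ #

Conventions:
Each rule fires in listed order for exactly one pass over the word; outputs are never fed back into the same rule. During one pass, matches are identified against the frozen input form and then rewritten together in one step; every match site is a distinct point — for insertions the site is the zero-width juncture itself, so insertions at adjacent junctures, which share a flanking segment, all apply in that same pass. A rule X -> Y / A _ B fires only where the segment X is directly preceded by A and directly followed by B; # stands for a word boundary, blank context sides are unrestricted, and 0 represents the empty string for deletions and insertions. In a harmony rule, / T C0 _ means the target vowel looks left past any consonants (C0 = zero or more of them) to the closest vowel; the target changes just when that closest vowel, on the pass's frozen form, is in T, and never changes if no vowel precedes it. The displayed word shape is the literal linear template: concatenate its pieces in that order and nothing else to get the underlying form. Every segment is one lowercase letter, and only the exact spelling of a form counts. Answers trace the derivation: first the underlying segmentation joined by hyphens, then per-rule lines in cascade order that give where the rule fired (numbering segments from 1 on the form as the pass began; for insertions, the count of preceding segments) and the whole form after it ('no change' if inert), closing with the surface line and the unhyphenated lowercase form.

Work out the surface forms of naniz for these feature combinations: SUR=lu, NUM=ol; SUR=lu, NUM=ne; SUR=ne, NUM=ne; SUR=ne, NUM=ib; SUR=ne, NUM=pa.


cell SUR=lu, NUM=ol:
underlying: g-naniz-meb
1. o -> e, u -> i / F C0 _: no change
2. b -> p, d -> t, g -> k, v -> f, z -> s / _ #: fires at position(s) 9: gnanizmep
surface: gnanizmep

cell SUR=lu, NUM=ne:
underlying: sul-naniz-meb
1. o -> e, u -> i / F C0 _: no change
2. b -> p, d -> t, g -> k, v -> f, z -> s / _ #: fires at position(s) 11: sulnanizmep
surface: sulnanizmep

cell SUR=ne, NUM=ne:
underlying: sul-naniz-vo
1. o -> e, u -> i / F C0 _: fires at position(s) 10: sulnanizve
2. b -> p, d -> t, g -> k, v -> f, z -> s / _ #: no change
surface: sulnanizve

cell SUR=ne, NUM=ib:
underlying: tu-naniz-vo
1. o -> e, u -> i / F C0 _: fires at position(s) 9: tunanizve
2. b -> p, d -> t, g -> k, v -> f, z -> s / _ #: no change
surface: tunanizve

cell SUR=ne, NUM=pa:
underlying: ki-naniz-vo
1. o -> e, u -> i / F C0 _: fires at position(s) 9: kinanizve
2. b -> p, d -> t, g -> k, v -> f, z -> s / _ #: no change
surface: kinanizve


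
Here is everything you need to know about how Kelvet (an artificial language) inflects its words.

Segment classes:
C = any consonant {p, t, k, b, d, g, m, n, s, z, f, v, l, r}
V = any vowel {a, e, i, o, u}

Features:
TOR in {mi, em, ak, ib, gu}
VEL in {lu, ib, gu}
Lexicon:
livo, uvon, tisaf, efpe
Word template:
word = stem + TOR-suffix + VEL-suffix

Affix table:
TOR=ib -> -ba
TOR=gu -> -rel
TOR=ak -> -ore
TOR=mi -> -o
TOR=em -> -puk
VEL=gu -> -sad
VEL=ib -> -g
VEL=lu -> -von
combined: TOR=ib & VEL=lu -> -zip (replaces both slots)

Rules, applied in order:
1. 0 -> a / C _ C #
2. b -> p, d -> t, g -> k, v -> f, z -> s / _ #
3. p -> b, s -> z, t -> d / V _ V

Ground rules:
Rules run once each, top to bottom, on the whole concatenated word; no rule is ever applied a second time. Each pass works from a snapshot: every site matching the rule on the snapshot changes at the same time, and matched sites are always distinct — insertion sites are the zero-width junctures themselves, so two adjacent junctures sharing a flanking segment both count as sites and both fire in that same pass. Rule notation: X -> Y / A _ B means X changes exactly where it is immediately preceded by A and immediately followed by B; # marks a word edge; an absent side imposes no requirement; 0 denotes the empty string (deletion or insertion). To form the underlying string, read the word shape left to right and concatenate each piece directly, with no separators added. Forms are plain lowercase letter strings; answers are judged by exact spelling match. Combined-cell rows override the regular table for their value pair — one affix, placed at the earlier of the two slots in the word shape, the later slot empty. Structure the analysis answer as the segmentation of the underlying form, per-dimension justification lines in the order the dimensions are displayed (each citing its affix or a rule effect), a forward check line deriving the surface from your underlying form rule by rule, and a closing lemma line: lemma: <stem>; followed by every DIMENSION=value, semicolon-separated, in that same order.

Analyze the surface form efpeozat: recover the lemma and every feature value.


underlying: efpe-o-sad
TOR=mi - signalled by the affix -o
VEL=gu - signalled by the affix -sad
check: efpeosad -> efpeosad -> efpeosat -> efpeozat
lemma: efpe; TOR=mi; VEL=gu


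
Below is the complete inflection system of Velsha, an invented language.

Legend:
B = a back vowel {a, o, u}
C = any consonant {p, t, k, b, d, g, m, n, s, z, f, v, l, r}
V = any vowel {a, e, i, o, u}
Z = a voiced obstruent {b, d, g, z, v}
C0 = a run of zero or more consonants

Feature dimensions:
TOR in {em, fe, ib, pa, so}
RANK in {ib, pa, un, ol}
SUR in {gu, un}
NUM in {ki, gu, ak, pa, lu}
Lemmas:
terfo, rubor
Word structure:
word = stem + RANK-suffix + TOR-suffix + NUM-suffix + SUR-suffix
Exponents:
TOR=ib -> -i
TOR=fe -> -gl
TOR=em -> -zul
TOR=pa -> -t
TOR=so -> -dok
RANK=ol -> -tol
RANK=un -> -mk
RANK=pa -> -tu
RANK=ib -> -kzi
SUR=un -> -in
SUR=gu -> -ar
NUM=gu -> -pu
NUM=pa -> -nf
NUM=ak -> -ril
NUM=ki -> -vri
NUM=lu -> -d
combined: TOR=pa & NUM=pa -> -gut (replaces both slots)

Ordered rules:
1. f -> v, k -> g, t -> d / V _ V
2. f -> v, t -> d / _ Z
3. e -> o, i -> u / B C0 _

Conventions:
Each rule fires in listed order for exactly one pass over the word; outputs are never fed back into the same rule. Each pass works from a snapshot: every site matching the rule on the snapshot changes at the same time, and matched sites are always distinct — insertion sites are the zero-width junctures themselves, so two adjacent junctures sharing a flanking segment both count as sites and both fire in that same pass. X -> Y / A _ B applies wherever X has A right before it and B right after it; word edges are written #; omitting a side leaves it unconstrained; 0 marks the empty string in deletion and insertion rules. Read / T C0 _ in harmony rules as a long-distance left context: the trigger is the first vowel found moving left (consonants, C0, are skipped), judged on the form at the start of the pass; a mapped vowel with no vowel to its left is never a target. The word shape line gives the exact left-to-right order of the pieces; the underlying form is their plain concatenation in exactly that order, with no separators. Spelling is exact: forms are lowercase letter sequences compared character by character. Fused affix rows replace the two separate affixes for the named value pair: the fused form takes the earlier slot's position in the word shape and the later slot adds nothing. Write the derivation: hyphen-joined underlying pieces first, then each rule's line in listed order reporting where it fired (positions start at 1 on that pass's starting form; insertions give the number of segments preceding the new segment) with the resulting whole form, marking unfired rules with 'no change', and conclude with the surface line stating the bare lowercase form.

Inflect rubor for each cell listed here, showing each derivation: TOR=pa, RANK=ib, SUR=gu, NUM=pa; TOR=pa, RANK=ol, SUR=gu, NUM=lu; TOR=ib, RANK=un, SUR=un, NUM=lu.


cell TOR=pa, RANK=ib, SUR=gu, NUM=pa:
underlying: rubor-kzi-gut-ar
1. f -> v, k -> g, t -> d / V _ V: fires at position(s) 11: ruborkzigudar
2. f -> v, t -> d / _ Z: no change
3. e -> o, i -> u / B C0 _: fires at position(s) 8: ruborkzugudar
surface: ruborkzugudar

cell TOR=pa, RANK=ol, SUR=gu, NUM=lu:
underlying: rubor-tol-t-d-ar
1. f -> v, k -> g, t -> d / V _ V: no change
2. f -> v, t -> d / _ Z: fires at position(s) 9: rubortolddar
3. e -> o, i -> u / B C0 _: no change
surface: rubortolddar

cell TOR=ib, RANK=un, SUR=un, NUM=lu:
underlying: rubor-mk-i-d-in
1. f -> v, k -> g, t -> d / V _ V: no change
2. f -> v, t -> d / _ Z: no change
3. e -> o, i -> u / B C0 _: fires at position(s) 8: rubormkudin
surface: rubormkudin


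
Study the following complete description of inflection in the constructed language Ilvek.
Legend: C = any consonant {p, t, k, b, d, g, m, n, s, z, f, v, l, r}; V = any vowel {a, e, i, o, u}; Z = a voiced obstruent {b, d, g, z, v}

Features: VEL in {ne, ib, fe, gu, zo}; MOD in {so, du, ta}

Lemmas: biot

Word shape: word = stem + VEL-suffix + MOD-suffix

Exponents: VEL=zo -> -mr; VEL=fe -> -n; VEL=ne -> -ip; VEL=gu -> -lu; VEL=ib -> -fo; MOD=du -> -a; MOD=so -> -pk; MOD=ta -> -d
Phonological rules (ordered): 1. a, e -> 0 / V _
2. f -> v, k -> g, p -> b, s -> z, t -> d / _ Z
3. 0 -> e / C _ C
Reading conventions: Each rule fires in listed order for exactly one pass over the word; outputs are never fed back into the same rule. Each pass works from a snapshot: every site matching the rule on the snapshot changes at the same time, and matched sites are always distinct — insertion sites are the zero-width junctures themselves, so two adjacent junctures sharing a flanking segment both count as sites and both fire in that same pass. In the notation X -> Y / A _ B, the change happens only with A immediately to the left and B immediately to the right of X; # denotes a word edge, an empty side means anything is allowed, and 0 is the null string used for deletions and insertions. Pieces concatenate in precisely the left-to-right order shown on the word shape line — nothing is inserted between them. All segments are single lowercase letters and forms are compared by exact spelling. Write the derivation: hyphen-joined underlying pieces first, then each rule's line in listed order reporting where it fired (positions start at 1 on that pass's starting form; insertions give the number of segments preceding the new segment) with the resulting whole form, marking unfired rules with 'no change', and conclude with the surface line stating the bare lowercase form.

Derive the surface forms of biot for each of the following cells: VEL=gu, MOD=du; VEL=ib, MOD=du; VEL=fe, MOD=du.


cell VEL=gu, MOD=du:
underlying: biot-lu-a
1. a, e -> 0 / V _: fires at position(s) 7: biotlu
2. f -> v, k -> g, p -> b, s -> z, t -> d / _ Z: no change
3. 0 -> e / C _ C: inserts after position(s) 4: biotelu
surface: biotelu

cell VEL=ib, MOD=du:
underlying: biot-fo-a
1. a, e -> 0 / V _: fires at position(s) 7: biotfo
2. f -> v, k -> g, p -> b, s -> z, t -> d / _ Z: no change
3. 0 -> e / C _ C: inserts after position(s) 4: biotefo
surface: biotefo

cell VEL=fe, MOD=du:
underlying: biot-n-a
1. a, e -> 0 / V _: no change
2. f -> v, k -> g, p -> b, s -> z, t -> d / _ Z: no change
3. 0 -> e / C _ C: inserts after position(s) 4: biotena
surface: biotena


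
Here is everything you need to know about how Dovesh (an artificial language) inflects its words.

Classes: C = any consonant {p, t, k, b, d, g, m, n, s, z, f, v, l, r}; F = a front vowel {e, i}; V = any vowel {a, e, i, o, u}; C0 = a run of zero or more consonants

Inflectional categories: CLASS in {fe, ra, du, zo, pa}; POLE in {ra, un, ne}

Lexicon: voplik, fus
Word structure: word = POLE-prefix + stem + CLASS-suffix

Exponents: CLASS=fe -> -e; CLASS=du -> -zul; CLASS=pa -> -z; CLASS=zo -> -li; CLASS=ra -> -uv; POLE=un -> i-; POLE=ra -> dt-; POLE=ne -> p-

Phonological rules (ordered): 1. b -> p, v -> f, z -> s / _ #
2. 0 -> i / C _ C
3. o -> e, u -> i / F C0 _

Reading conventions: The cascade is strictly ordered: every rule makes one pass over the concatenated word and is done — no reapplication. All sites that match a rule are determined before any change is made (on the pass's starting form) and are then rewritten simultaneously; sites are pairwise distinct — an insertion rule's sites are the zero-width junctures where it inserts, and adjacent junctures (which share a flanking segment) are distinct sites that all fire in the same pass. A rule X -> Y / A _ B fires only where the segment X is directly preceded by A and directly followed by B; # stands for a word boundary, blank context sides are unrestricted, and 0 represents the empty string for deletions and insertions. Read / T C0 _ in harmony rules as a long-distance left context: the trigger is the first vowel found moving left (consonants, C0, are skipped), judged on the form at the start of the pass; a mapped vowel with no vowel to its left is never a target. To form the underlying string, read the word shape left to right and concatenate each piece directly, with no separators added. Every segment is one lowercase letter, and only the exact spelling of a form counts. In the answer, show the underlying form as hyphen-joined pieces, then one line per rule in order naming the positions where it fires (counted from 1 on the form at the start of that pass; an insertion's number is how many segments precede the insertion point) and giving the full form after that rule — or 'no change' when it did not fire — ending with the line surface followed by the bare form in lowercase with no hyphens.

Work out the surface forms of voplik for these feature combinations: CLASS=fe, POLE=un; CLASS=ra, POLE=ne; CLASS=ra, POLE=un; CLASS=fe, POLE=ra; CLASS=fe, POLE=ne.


cell CLASS=fe, POLE=un:
underlying: i-voplik-e
1. b -> p, v -> f, z -> s / _ #: no change
2. 0 -> i / C _ C: inserts after position(s) 4: ivopilike
3. o -> e, u -> i / F C0 _: fires at position(s) 3: ivepilike
surface: ivepilike

cell CLASS=ra, POLE=ne:
underlying: p-voplik-uv
1. b -> p, v -> f, z -> s / _ #: fires at position(s) 9: pvoplikuf
2. 0 -> i / C _ C: inserts after position(s) 1, 4: pivopilikuf
3. o -> e, u -> i / F C0 _: fires at position(s) 4, 10: pivepilikif
surface: pivepilikif

cell CLASS=ra, POLE=un:
underlying: i-voplik-uv
1. b -> p, v -> f, z -> s / _ #: fires at position(s) 9: ivoplikuf
2. 0 -> i / C _ C: inserts after position(s) 4: ivopilikuf
3. o -> e, u -> i / F C0 _: fires at position(s) 3, 9: ivepilikif
surface: ivepilikif

cell CLASS=fe, POLE=ra:
underlying: dt-voplik-e
1. b -> p, v -> f, z -> s / _ #: no change
2. 0 -> i / C _ C: inserts after position(s) 1, 2, 5: ditivopilike
3. o -> e, u -> i / F C0 _: fires at position(s) 6: ditivepilike
surface: ditivepilike

cell CLASS=fe, POLE=ne:
underlying: p-voplik-e
1. b -> p, v -> f, z -> s / _ #: no change
2. 0 -> i / C _ C: inserts after position(s) 1, 4: pivopilike
3. o -> e, u -> i / F C0 _: fires at position(s) 4: pivepilike
surface: pivepilike


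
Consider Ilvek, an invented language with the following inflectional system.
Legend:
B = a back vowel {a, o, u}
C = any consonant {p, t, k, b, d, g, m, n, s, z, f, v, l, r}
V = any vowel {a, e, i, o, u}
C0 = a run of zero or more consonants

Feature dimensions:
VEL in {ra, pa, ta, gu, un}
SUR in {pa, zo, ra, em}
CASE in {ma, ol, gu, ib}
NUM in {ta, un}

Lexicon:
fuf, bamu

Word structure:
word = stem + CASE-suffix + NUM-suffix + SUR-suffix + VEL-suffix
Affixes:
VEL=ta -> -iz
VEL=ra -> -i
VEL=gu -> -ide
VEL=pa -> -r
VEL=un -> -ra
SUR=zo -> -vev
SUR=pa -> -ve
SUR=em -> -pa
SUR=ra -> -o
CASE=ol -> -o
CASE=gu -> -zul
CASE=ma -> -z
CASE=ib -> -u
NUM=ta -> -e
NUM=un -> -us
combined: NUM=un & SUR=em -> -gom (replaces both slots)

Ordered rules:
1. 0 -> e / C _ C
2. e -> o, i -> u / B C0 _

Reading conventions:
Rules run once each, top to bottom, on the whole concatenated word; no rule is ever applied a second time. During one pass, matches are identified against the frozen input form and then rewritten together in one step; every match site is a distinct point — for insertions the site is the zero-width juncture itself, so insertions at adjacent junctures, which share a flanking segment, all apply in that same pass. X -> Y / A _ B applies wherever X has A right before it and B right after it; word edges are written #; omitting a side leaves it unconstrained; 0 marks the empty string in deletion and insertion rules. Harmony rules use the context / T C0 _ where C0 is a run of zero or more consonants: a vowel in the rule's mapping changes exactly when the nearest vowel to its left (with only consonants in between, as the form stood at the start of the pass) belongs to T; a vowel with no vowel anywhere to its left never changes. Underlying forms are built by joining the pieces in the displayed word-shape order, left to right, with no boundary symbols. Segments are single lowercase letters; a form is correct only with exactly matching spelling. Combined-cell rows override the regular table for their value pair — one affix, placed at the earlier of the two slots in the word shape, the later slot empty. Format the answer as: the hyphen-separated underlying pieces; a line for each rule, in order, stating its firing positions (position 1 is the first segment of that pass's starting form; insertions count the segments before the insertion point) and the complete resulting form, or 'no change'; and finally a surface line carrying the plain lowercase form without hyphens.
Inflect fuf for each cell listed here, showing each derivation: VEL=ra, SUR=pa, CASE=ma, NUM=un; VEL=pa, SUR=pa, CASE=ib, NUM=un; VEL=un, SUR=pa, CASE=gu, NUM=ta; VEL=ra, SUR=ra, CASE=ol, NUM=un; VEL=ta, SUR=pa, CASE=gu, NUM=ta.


cell VEL=ra, SUR=pa, CASE=ma, NUM=un:
underlying: fuf-z-us-ve-i
1. 0 -> e / C _ C: inserts after position(s) 3, 6: fufezusevei
2. e -> o, i -> u / B C0 _: fires at position(s) 4, 8: fufozusovei
surface: fufozusovei

cell VEL=pa, SUR=pa, CASE=ib, NUM=un:
underlying: fuf-u-us-ve-r
1. 0 -> e / C _ C: inserts after position(s) 6: fufuusever
2. e -> o, i -> u / B C0 _: fires at position(s) 7: fufuusover
surface: fufuusover

cell VEL=un, SUR=pa, CASE=gu, NUM=ta:
underlying: fuf-zul-e-ve-ra
1. 0 -> e / C _ C: inserts after position(s) 3: fufezulevera
2. e -> o, i -> u / B C0 _: fires at position(s) 4, 8: fufozulovera
surface: fufozulovera

cell VEL=ra, SUR=ra, CASE=ol, NUM=un:
underlying: fuf-o-us-o-i
1. 0 -> e / C _ C: no change
2. e -> o, i -> u / B C0 _: fires at position(s) 8: fufousou
surface: fufousou

cell VEL=ta, SUR=pa, CASE=gu, NUM=ta:
underlying: fuf-zul-e-ve-iz
1. 0 -> e / C _ C: inserts after position(s) 3: fufezuleveiz
2. e -> o, i -> u / B C0 _: fires at position(s) 4, 8: fufozuloveiz
surface: fufozuloveiz


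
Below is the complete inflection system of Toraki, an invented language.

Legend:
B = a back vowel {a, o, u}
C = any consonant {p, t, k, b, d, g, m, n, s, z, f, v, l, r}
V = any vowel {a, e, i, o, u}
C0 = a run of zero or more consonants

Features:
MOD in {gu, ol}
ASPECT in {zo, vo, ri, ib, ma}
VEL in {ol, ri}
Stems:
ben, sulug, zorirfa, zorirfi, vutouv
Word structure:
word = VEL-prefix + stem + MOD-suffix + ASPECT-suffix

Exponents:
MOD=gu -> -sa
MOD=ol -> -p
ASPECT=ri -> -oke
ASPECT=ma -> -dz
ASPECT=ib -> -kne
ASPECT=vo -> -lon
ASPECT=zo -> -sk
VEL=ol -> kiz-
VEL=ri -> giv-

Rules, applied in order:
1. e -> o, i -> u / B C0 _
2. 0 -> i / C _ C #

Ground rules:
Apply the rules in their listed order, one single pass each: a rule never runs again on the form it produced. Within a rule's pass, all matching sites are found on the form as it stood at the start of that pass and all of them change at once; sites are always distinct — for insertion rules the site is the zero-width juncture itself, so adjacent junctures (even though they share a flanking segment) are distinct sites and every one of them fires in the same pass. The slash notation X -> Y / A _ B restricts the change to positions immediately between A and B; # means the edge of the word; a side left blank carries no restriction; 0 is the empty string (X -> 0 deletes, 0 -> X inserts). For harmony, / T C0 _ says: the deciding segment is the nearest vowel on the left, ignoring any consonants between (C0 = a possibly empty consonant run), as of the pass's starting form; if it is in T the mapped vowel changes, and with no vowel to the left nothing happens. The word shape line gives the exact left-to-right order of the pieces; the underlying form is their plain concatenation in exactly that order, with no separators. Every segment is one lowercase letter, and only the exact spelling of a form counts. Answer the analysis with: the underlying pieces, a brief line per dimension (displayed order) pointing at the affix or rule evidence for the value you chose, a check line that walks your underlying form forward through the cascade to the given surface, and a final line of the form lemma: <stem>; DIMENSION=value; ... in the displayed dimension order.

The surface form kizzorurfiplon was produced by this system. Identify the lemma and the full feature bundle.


underlying: kiz-zorirfi-p-lon
MOD=ol - signalled by the affix -p
ASPECT=vo - signalled by the affix -lon
VEL=ol - signalled by the affix kiz-
check: kizzorirfiplon -> kizzorurfiplon -> kizzorurfiplon
lemma: zorirfi; MOD=ol; ASPECT=vo; VEL=ol


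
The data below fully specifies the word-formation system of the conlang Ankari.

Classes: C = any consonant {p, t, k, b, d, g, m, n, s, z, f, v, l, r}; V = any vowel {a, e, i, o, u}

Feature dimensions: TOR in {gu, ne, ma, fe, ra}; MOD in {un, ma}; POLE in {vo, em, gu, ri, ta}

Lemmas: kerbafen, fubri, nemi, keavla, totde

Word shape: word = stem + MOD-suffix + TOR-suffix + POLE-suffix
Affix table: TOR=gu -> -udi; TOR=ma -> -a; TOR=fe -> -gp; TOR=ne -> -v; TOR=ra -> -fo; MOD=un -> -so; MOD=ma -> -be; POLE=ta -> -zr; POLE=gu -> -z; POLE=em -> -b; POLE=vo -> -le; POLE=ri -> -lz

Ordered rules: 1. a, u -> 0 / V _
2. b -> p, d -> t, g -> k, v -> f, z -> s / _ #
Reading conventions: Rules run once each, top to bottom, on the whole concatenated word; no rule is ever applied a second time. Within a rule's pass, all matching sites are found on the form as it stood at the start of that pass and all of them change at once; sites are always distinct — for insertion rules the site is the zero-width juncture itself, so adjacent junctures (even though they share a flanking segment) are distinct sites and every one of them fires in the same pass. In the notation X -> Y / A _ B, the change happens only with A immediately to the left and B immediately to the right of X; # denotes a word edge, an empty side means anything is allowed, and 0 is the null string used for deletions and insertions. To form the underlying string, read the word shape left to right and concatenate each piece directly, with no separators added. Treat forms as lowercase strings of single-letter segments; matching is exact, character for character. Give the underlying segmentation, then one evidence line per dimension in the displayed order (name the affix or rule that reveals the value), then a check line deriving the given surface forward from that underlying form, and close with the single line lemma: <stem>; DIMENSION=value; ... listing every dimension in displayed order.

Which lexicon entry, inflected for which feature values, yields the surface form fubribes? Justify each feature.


underlying: fubri-be-a-z
TOR=ma - signalled by the affix -a
MOD=ma - signalled by the affix -be
POLE=gu - signalled by the affix -z
check: fubribeaz -> fubribez -> fubribes
lemma: fubri; TOR=ma; MOD=ma; POLE=gu


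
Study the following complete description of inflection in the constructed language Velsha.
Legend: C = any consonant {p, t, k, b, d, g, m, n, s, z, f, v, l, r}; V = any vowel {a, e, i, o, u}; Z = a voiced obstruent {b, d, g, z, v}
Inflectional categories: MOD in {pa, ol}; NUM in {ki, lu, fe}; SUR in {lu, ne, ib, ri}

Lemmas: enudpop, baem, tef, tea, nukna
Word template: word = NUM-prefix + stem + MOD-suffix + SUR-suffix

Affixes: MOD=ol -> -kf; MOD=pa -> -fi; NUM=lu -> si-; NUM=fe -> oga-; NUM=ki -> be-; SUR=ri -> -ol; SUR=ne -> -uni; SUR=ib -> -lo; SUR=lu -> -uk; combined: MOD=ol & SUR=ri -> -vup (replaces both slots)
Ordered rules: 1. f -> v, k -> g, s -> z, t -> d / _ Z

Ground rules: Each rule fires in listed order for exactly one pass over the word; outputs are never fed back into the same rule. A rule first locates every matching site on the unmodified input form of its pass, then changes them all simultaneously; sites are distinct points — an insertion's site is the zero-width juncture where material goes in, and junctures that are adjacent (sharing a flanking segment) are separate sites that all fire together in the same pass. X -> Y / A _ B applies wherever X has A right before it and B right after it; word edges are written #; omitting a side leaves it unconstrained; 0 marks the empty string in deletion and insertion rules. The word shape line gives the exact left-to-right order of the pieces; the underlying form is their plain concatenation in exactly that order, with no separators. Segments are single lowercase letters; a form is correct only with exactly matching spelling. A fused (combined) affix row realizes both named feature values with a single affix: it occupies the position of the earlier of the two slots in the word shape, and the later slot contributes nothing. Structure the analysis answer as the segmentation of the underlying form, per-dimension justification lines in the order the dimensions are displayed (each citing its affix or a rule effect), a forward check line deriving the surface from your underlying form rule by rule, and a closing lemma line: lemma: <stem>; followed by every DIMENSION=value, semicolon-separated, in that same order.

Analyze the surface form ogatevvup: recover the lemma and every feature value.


underlying: oga-tef-vup
MOD=ol - signalled by the combined affix row
NUM=fe - signalled by the affix oga-
SUR=ri - signalled by the combined affix row
check: ogatefvup -> ogatevvup
lemma: tef; MOD=ol; NUM=fe; SUR=ri
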